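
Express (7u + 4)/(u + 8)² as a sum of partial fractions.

(7u + 4) = P(u + 8) + Q. At u = -8: Q = 7·(-8) + 4 = -52. Coeff of u: P = 7
Result: 7/(u + 8) - 52/(u + 8)²


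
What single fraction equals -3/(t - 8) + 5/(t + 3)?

Common denominator (t - 8)(t + 3). Numerator: -3(t + 3) + 5(t - 8) = (-3t - 9) + (5t - 40) = 2t - 49
Result: (2t - 49)/[(t - 8)(t + 3)]


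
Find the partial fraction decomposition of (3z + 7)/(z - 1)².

(3z + 7) = α(z - 1) + β. At z = 1: β = 3·1 + 7 = 10. Coeff of z: α = 3
Result: 3/(z - 1) + 10/(z - 1)²


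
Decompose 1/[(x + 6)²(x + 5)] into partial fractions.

Cover-up at x=-5: R = 1/(-5 + 6)² = 1. Cover-up at x=-6: Q = 1/(-6 + 5) = -1. Comparing x² coeff: P = -R = -1
Result: -1/(x + 6) - 1/(x + 6)² + 1/(x + 5)


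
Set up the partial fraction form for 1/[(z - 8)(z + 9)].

Distinct linear factors: A/(z - 8) + B/(z + 9)


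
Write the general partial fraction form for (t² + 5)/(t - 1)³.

Repeated linear factor (power 3): α/(t - 1) + β/(t - 1)² + γ/(t - 1)³


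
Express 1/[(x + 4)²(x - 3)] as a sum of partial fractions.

Cover-up at x=3: R = 1/(3 + 4)² = 1/49. Cover-up at x=-4: Q = 1/(-4 - 3) = -1/7. Comparing x² coeff: P = -R = -1/49
Result: (-1/49)/(x + 4) - (1/7)/(x + 4)² + (1/49)/(x - 3)


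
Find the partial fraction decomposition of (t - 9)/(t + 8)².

(t - 9) = α(t + 8) + β. At t = -8: β = 1·(-8) - 9 = -17. Coeff of t: α = 1
Result: 1/(t + 8) - 17/(t + 8)²


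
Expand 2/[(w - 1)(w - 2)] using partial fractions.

2/(w - 1)(w - 2) = α/(w - 1) + β/(w - 2). α = 2/(1 - 2) = -2, β = 2/(2 - 1) = 2
Result: -2/(w - 1) + 2/(w - 2)


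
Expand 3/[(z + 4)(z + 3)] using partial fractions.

3/(z + 4)(z + 3) = α/(z + 4) + β/(z + 3). α = 3/(-4 + 3) = -3, β = 3/(-3 + 4) = 3
Result: -3/(z + 4) + 3/(z + 3)


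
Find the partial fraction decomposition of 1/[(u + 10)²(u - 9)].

Cover-up at u=9: C = 1/(9 + 10)² = 1/361. Cover-up at u=-10: B = 1/(-10 - 9) = -1/19. Comparing u² coeff: A = -C = -1/361
Result: (-1/361)/(u + 10) - (1/19)/(u + 10)² + (1/361)/(u - 9)


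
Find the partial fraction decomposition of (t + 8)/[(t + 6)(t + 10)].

At t=-6: P = (1·(-6) + 8)/(-6 + 10) = 1/2. At t=-10: Q = (1·(-10) + 8)/(-10 + 6) = 1/2
Result: (1/2)/(t + 6) + (1/2)/(t + 10)


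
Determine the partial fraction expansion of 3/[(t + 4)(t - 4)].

3/(t + 4)(t - 4) = A/(t + 4) + B/(t - 4). A = 3/(-4 - 4) = -3/8, B = 3/(4 + 4) = 3/8
Result: (-3/8)/(t + 4) + (3/8)/(t - 4)


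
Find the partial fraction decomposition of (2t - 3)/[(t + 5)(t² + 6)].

At t=-5: P = (2·(-5) - 3)/((-5)² + 6) = -13/31. Q = -P = 13/31, R = 2 - (-5)·P = -3/31
Result: (-13/31)/(t + 5) + ((13/31)t - 3/31)/(t² + 6)


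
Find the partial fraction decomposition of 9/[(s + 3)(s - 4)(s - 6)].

Using cover-up method: A = 1/7, B = -9/14, C = 1/2
Result: (1/7)/(s + 3) - (9/14)/(s - 4) + (1/2)/(s - 6)


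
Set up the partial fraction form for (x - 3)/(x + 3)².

Repeated linear factor: P/(x + 3) + Q/(x + 3)²


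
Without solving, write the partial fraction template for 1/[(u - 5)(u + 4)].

Distinct linear factors: A/(u - 5) + B/(u + 4)


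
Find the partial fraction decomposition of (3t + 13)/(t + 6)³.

(3t + 13) = P(t + 6)² + Q(t + 6) + R. At t = -6: R = 3·(-6) + 13 = -5. Coefficients: P = 0, Q = 3
Result: 3/(t + 6)² - 5/(t + 6)³


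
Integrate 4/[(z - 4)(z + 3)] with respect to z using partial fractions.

Decompose: 4/[(z - 4)(z + 3)] = (4/7)/(z - 4) - (4/7)/(z + 3). Integrate each term: (4/7) ln|(z - 4)| - (4/7) ln|(z + 3)| + C


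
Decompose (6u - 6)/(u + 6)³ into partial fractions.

(6u - 6) = P(u + 6)² + Q(u + 6) + R. At u = -6: R = 6·(-6) - 6 = -42. Coefficients: P = 0, Q = 6
Result: 6/(u + 6)² - 42/(u + 6)³


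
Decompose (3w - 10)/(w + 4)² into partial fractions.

(3w - 10) = A(w + 4) + B. At w = -4: B = 3·(-4) - 10 = -22. Coeff of w: A = 3
Result: 3/(w + 4) - 22/(w + 4)²


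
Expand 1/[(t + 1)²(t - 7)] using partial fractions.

Cover-up at t=7: C = 1/(7 + 1)² = 1/64. Cover-up at t=-1: B = 1/(-1 - 7) = -1/8. Comparing t² coeff: A = -C = -1/64
Result: (-1/64)/(t + 1) - (1/8)/(t + 1)² + (1/64)/(t - 7)


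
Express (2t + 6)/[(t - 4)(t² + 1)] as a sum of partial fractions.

At t=4: P = (2·4 + 6)/(4² + 1) = 14/17. Q = -P = -14/17, R = 2 - 4·P = -22/17
Result: (14/17)/(t - 4) - ((14/17)t + 22/17)/(t² + 1)


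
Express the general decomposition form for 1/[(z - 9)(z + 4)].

Distinct linear factors: α/(z - 9) + β/(z + 4)


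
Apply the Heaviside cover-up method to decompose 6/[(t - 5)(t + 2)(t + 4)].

Cover (t - 5), t=5: α = 6/[(5 + 2)(5 + 4)] = 2/21. Cover (t + 2), t=-2: β = 6/[(-2 - 5)(-2 + 4)] = -3/7. Cover (t + 4), t=-4: γ = 6/[(-4 - 5)(-4 + 2)] = 1/3.
Result: (2/21)/(t - 5) - (3/7)/(t + 2) + (1/3)/(t + 4)


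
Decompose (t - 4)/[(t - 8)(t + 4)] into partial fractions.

At t=8: α = (1·8 - 4)/(8 + 4) = 1/3. At t=-4: β = (1·(-4) - 4)/(-4 - 8) = 2/3
Result: (1/3)/(t - 8) + (2/3)/(t + 4)


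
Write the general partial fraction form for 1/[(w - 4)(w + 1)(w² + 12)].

Two linear + quadratic: A/(w - 4) + B/(w + 1) + (Cw + D)/(w² + 12)


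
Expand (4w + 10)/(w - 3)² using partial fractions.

(4w + 10) = α(w - 3) + β. At w = 3: β = 4·3 + 10 = 22. Coeff of w: α = 4
Result: 4/(w - 3) + 22/(w - 3)²


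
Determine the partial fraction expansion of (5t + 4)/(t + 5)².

(5t + 4) = A(t + 5) + B. At t = -5: B = 5·(-5) + 4 = -21. Coeff of t: A = 5
Result: 5/(t + 5) - 21/(t + 5)²


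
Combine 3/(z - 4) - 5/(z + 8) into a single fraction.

Common denominator (z - 4)(z + 8). Numerator: 3(z + 8) - 5(z - 4) = (3z + 24) - (5z - 20) = -2z + 44
Result: (-2z + 44)/[(z - 4)(z + 8)]


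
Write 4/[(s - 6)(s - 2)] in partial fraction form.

4/(s - 6)(s - 2) = P/(s - 6) + Q/(s - 2). P = 4/(6 - 2) = 1, Q = 4/(2 - 6) = -1
Result: 1/(s - 6) - 1/(s - 2)


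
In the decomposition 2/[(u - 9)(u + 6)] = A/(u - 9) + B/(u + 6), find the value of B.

Cover-up at u = -6: B = 2/(-6 - 9) = -2/15


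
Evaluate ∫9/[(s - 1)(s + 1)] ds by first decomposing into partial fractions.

Decompose: 9/[(s - 1)(s + 1)] = (9/2)/(s - 1) - (9/2)/(s + 1). Integrate each term: (9/2) ln|(s - 1)| - (9/2) ln|(s + 1)| + C


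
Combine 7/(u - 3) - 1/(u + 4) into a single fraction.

Common denominator (u - 3)(u + 4). Numerator: 7(u + 4) - 1(u - 3) = (7u + 28) - (u - 3) = 6u + 31
Result: (6u + 31)/[(u - 3)(u + 4)]


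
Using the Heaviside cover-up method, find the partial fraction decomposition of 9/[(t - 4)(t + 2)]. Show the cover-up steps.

Cover (t - 4): set t=4, get A = 9/(4 + 2) = 3/2. Cover (t + 2): set t=-2, get B = 9/(-2 - 4) = -3/2.
Result: (3/2)/(t - 4) - (3/2)/(t + 2)


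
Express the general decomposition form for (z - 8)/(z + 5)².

Repeated linear factor: A/(z + 5) + B/(z + 5)²


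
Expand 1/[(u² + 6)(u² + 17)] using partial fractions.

Coefficient matching gives A = C = 0, B = 1/(17-6) = 1/11, D = -B = -1/11
Result: (1/11)/(u² + 6) - (1/11)/(u² + 17)


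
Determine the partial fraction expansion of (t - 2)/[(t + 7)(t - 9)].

At t=-7: α = (1·(-7) - 2)/(-7 - 9) = 9/16. At t=9: β = (1·9 - 2)/(9 + 7) = 7/16
Result: (9/16)/(t + 7) + (7/16)/(t - 9)


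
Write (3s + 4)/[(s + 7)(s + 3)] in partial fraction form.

At s=-7: P = (3·(-7) + 4)/(-7 + 3) = 17/4. At s=-3: Q = (3·(-3) + 4)/(-3 + 7) = -5/4
Result: (17/4)/(s + 7) - (5/4)/(s + 3)


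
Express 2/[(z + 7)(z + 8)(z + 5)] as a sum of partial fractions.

Using cover-up method: A = -1, B = 2/3, C = 1/3
Result: -1/(z + 7) + (2/3)/(z + 8) + (1/3)/(z + 5)


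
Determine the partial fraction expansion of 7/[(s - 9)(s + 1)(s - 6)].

Using cover-up method: A = 7/30, B = 1/10, C = -1/3
Result: (7/30)/(s - 9) + (1/10)/(s + 1) - (1/3)/(s - 6)


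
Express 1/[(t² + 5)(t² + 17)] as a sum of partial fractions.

Coefficient matching gives A = C = 0, B = 1/(17-5) = 1/12, D = -B = -1/12
Result: (1/12)/(t² + 5) - (1/12)/(t² + 17)


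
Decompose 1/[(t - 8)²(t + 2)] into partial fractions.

Cover-up at t=-2: R = 1/(-2 - 8)² = 1/100. Cover-up at t=8: Q = 1/(8 + 2) = 1/10. Comparing t² coeff: P = -R = -1/100
Result: (-1/100)/(t - 8) + (1/10)/(t - 8)² + (1/100)/(t + 2)


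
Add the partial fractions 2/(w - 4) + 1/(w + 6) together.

Common denominator (w - 4)(w + 6). Numerator: 2(w + 6) + 1(w - 4) = (2w + 12) + (w - 4) = 3w + 8
Result: (3w + 8)/[(w - 4)(w + 6)]


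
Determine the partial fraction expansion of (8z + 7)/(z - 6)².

(8z + 7) = α(z - 6) + β. At z = 6: β = 8·6 + 7 = 55. Coeff of z: α = 8
Result: 8/(z - 6) + 55/(z - 6)²


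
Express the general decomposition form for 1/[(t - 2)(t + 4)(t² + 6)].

Two linear + quadratic: P/(t - 2) + Q/(t + 4) + (Rt + S)/(t² + 6)


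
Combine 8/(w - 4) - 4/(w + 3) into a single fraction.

Common denominator (w - 4)(w + 3). Numerator: 8(w + 3) - 4(w - 4) = (8w + 24) - (4w - 16) = 4w + 40
Result: (4w + 40)/[(w - 4)(w + 3)]


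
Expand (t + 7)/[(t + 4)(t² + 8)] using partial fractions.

At t=-4: α = (1·(-4) + 7)/((-4)² + 8) = 1/8. β = -α = -1/8, γ = 1 - (-4)·α = 3/2
Result: (1/8)/(t + 4) - ((1/8)t - 3/2)/(t² + 8)


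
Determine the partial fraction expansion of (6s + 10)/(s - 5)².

(6s + 10) = A(s - 5) + B. At s = 5: B = 6·5 + 10 = 40. Coeff of s: A = 6
Result: 6/(s - 5) + 40/(s - 5)²


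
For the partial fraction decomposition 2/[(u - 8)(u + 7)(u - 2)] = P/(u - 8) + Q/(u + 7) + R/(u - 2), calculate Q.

Cover-up at u = -7: Q = 2/[(-7 - 8)(-7 - 2)] = 2/[(-15)(-9)] = 2/135


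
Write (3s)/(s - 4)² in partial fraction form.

(3s) = A(s - 4) + B. At s = 4: B = 3·4 + 0 = 12. Coeff of s: A = 3
Result: 3/(s - 4) + 12/(s - 4)²


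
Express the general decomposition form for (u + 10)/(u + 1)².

Repeated linear factor: A/(u + 1) + B/(u + 1)²


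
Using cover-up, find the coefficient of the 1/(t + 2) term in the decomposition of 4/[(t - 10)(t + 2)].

Cover (t + 2), set t=-2: 4/((t - 10) at t=-2) = 4/(-12) = -1/3


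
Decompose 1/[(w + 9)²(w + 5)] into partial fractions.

Cover-up at w=-5: γ = 1/(-5 + 9)² = 1/16. Cover-up at w=-9: β = 1/(-9 + 5) = -1/4. Comparing w² coeff: α = -γ = -1/16
Result: (-1/16)/(w + 9) - (1/4)/(w + 9)² + (1/16)/(w + 5)


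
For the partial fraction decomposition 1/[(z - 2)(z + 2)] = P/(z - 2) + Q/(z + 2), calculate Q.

Cover-up at z = -2: Q = 1/(-2 - 2) = -1/4


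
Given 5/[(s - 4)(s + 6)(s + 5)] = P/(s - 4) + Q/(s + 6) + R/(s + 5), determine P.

Cover-up at s = 4: P = 5/[(4 + 6)(4 + 5)] = 5/[(10)(9)] = 5/90 = 1/18


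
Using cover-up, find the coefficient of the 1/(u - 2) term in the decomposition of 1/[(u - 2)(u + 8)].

Cover (u - 2), set u=2: 1/((u + 8) at u=2) = 1/(10) = 1/10


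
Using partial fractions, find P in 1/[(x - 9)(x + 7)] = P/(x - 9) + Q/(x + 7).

Cover-up at x = 9: P = 1/(9 + 7) = 1/16


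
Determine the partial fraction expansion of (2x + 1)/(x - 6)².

(2x + 1) = A(x - 6) + B. At x = 6: B = 2·6 + 1 = 13. Coeff of x: A = 2
Result: 2/(x - 6) + 13/(x - 6)²


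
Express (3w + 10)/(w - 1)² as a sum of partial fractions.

(3w + 10) = α(w - 1) + β. At w = 1: β = 3·1 + 10 = 13. Coeff of w: α = 3
Result: 3/(w - 1) + 13/(w - 1)²


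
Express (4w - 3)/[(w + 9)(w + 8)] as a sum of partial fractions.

At w=-9: α = (4·(-9) - 3)/(-9 + 8) = 39. At w=-8: β = (4·(-8) - 3)/(-8 + 9) = -35
Result: 39/(w + 9) - 35/(w + 8)


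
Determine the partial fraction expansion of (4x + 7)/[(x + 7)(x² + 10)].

At x=-7: A = (4·(-7) + 7)/((-7)² + 10) = -21/59. B = -A = 21/59, C = 4 - (-7)·A = 89/59
Result: (-21/59)/(x + 7) + ((21/59)x + 89/59)/(x² + 10)


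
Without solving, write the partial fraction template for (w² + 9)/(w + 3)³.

Repeated linear factor (power 3): P/(w + 3) + Q/(w + 3)² + R/(w + 3)³


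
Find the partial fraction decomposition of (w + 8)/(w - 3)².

(w + 8) = A(w - 3) + B. At w = 3: B = 1·3 + 8 = 11. Coeff of w: A = 1
Result: 1/(w - 3) + 11/(w - 3)²


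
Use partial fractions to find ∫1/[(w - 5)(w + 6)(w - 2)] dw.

Cover-up: P = 1/33, Q = 1/88, R = -1/24. Decomposition: (1/33)/(w - 5) + (1/88)/(w + 6) - (1/24)/(w - 2). Integrate each term: (1/33) ln|(w - 5)| + (1/88) ln|(w + 6)| - (1/24) ln|(w - 2)| + C


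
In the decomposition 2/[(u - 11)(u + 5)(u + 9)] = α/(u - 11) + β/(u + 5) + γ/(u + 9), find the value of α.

Cover-up at u = 11: α = 2/[(11 + 5)(11 + 9)] = 2/[(16)(20)] = 2/320 = 1/160


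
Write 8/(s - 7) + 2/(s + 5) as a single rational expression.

Common denominator (s - 7)(s + 5). Numerator: 8(s + 5) + 2(s - 7) = (8s + 40) + (2s - 14) = 10s + 26
Result: (10s + 26)/[(s - 7)(s + 5)]


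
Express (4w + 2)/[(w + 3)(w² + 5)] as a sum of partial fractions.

At w=-3: A = (4·(-3) + 2)/((-3)² + 5) = -5/7. B = -A = 5/7, C = 4 - (-3)·A = 13/7
Result: (-5/7)/(w + 3) + ((5/7)w + 13/7)/(w² + 5)


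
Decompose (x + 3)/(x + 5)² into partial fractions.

(x + 3) = A(x + 5) + B. At x = -5: B = 1·(-5) + 3 = -2. Coeff of x: A = 1
Result: 1/(x + 5) - 2/(x + 5)²


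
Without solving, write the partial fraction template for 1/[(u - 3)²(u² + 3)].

Repeated linear + quadratic: α/(u - 3) + β/(u - 3)² + (γu + δ)/(u² + 3)


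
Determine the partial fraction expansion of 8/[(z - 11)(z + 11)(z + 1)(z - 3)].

Using Heaviside cover-up: (1/264)/(z - 11) - (1/385)/(z + 11) + (1/60)/(z + 1) - (1/56)/(z - 3)


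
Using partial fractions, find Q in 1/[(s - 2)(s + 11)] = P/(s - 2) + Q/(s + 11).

Cover-up at s = -11: Q = 1/(-11 - 2) = -1/13


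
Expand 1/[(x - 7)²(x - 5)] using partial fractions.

Cover-up at x=5: R = 1/(5 - 7)² = 1/4. Cover-up at x=7: Q = 1/(7 - 5) = 1/2. Comparing x² coeff: P = -R = -1/4
Result: (-1/4)/(x - 7) + (1/2)/(x - 7)² + (1/4)/(x - 5)


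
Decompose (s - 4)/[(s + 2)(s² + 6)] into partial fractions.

At s=-2: P = (1·(-2) - 4)/((-2)² + 6) = -3/5. Q = -P = 3/5, R = 1 - (-2)·P = -1/5
Result: (-3/5)/(s + 2) + ((3/5)s - 1/5)/(s² + 6)


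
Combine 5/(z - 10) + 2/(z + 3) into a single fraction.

Common denominator (z - 10)(z + 3). Numerator: 5(z + 3) + 2(z - 10) = (5z + 15) + (2z - 20) = 7z - 5
Result: (7z - 5)/[(z - 10)(z + 3)]


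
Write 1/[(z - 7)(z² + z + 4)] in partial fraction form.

Cover-up at z = 7: A = 1/(7² + 1·7 + 4) = 1/60. Then B = -A = -1/60, C = -A·(1 + 7) = -2/15
Result: (1/60)/(z - 7) - ((1/60)z + 2/15)/(z² + z + 4)


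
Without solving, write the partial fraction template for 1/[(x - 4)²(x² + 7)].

Repeated linear + quadratic: P/(x - 4) + Q/(x - 4)² + (Rx + S)/(x² + 7)


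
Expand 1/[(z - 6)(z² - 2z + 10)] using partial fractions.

Cover-up at z = 6: P = 1/(6² - 2·6 + 10) = 1/34. Then Q = -P = -1/34, R = -P·(-2 + 6) = -2/17
Result: (1/34)/(z - 6) - ((1/34)z + 2/17)/(z² - 2z + 10)


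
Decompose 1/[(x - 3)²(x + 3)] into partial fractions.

Cover-up at x=-3: R = 1/(-3 - 3)² = 1/36. Cover-up at x=3: Q = 1/(3 + 3) = 1/6. Comparing x² coeff: P = -R = -1/36
Result: (-1/36)/(x - 3) + (1/6)/(x - 3)² + (1/36)/(x + 3)


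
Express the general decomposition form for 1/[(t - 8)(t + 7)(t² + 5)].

Two linear + quadratic: P/(t - 8) + Q/(t + 7) + (Rt + S)/(t² + 5)


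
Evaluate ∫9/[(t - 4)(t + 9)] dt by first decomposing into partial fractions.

Decompose: 9/[(t - 4)(t + 9)] = (9/13)/(t - 4) - (9/13)/(t + 9). Integrate each term: (9/13) ln|(t - 4)| - (9/13) ln|(t + 9)| + C


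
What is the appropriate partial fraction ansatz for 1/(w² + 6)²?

Repeated quadratic factor: (Aw + B)/(w² + 6) + (Cw + D)/(w² + 6)²


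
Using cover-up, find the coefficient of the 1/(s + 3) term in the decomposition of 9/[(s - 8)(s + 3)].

Cover (s + 3), set s=-3: 9/((s - 8) at s=-3) = 9/(-11) = -9/11


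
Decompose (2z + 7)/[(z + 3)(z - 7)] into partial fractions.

At z=-3: α = (2·(-3) + 7)/(-3 - 7) = -1/10. At z=7: β = (2·7 + 7)/(7 + 3) = 21/10
Result: (-1/10)/(z + 3) + (21/10)/(z - 7)


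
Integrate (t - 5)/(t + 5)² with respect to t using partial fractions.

Decompose: α = 1, β = 1·(-5) - 5 = -10, so (t - 5)/(t + 5)² = 1/(t + 5) - 10/(t + 5)². Integrate: ∫ α/(t + 5) dt = ln|(t + 5)|; ∫ β/(t + 5)² dt = 10/(t + 5). Sum: ln|(t + 5)| + 10/(t + 5) + C


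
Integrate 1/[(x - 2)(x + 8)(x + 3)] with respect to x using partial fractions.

Cover-up: P = 1/50, Q = 1/50, R = -1/25. Decomposition: (1/50)/(x - 2) + (1/50)/(x + 8) - (1/25)/(x + 3). Integrate each term: (1/50) ln|(x - 2)| + (1/50) ln|(x + 8)| - (1/25) ln|(x + 3)| + C


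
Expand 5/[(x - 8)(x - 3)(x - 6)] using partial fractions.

Using cover-up method: A = 1/2, B = 1/3, C = -5/6
Result: (1/2)/(x - 8) + (1/3)/(x - 3) - (5/6)/(x - 6)


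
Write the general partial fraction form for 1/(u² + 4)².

Repeated quadratic factor: (Au + B)/(u² + 4) + (Cu + D)/(u² + 4)²


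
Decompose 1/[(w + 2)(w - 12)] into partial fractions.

1/(w + 2)(w - 12) = P/(w + 2) + Q/(w - 12). P = 1/(-2 - 12) = -1/14, Q = 1/(12 + 2) = 1/14
Result: (-1/14)/(w + 2) + (1/14)/(w - 12)


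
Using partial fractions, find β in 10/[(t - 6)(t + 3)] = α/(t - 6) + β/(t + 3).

Cover-up at t = -3: β = 10/(-3 - 6) = -10/9


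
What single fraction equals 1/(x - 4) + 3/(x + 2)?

Common denominator (x - 4)(x + 2). Numerator: 1(x + 2) + 3(x - 4) = (x + 2) + (3x - 12) = 4x - 10
Result: (4x - 10)/[(x - 4)(x + 2)]


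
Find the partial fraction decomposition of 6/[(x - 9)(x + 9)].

6/(x - 9)(x + 9) = α/(x - 9) + β/(x + 9). α = 6/(9 + 9) = 1/3, β = 6/(-9 - 9) = -1/3
Result: (1/3)/(x - 9) - (1/3)/(x + 9)


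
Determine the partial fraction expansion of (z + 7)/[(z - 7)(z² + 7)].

At z=7: P = (1·7 + 7)/(7² + 7) = 1/4. Q = -P = -1/4, R = 1 - 7·P = -3/4
Result: (1/4)/(z - 7) - ((1/4)z + 3/4)/(z² + 7)


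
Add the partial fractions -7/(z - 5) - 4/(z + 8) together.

Common denominator (z - 5)(z + 8). Numerator: -7(z + 8) - 4(z - 5) = (-7z - 56) - (4z - 20) = -11z - 36
Result: (-11z - 36)/[(z - 5)(z + 8)]


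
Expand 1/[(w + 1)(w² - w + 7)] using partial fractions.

Cover-up at w = -1: A = 1/((-1)² - 1·(-1) + 7) = 1/9. Then B = -A = -1/9, C = -A·(-1 - 1) = 2/9
Result: (1/9)/(w + 1) - ((1/9)w - 2/9)/(w² - w + 7)


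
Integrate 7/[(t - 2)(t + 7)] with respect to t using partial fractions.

Decompose: 7/[(t - 2)(t + 7)] = (7/9)/(t - 2) - (7/9)/(t + 7). Integrate each term: (7/9) ln|(t - 2)| - (7/9) ln|(t + 7)| + C


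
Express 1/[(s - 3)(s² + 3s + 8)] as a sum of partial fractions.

Cover-up at s = 3: P = 1/(3² + 3·3 + 8) = 1/26. Then Q = -P = -1/26, R = -P·(3 + 3) = -3/13
Result: (1/26)/(s - 3) - ((1/26)s + 3/13)/(s² + 3s + 8)


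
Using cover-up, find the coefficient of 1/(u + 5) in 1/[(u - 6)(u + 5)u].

Cover (u + 5), set u=-5: 1/[(-5 - 6)(-5 - 0)] = 1/55


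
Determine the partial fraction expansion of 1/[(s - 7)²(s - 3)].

Cover-up at s=3: R = 1/(3 - 7)² = 1/16. Cover-up at s=7: Q = 1/(7 - 3) = 1/4. Comparing s² coeff: P = -R = -1/16
Result: (-1/16)/(s - 7) + (1/4)/(s - 7)² + (1/16)/(s - 3)


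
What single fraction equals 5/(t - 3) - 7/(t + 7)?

Common denominator (t - 3)(t + 7). Numerator: 5(t + 7) - 7(t - 3) = (5t + 35) - (7t - 21) = -2t + 56
Result: (-2t + 56)/[(t - 3)(t + 7)]


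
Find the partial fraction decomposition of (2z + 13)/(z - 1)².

(2z + 13) = A(z - 1) + B. At z = 1: B = 2·1 + 13 = 15. Coeff of z: A = 2
Result: 2/(z - 1) + 15/(z - 1)²


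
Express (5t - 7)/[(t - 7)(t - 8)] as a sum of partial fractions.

At t=7: A = (5·7 - 7)/(7 - 8) = -28. At t=8: B = (5·8 - 7)/(8 - 7) = 33
Result: -28/(t - 7) + 33/(t - 8)


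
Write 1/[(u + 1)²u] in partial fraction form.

Cover-up at u=0: C = 1/(0 + 1)² = 1. Cover-up at u=-1: B = 1/(-1 - 0) = -1. Comparing u² coeff: A = -C = -1
Result: -1/(u + 1) - 1/(u + 1)² + 1/u


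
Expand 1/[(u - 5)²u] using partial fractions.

Cover-up at u=0: γ = 1/(0 - 5)² = 1/25. Cover-up at u=5: β = 1/(5 - 0) = 1/5. Comparing u² coeff: α = -γ = -1/25
Result: (-1/25)/(u - 5) + (1/5)/(u - 5)² + (1/25)/u


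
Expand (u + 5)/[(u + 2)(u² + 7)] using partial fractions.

At u=-2: α = (1·(-2) + 5)/((-2)² + 7) = 3/11. β = -α = -3/11, γ = 1 - (-2)·α = 17/11
Result: (3/11)/(u + 2) - ((3/11)u - 17/11)/(u² + 7)


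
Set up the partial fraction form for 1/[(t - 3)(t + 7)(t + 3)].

Three distinct linear factors: P/(t - 3) + Q/(t + 7) + R/(t + 3)


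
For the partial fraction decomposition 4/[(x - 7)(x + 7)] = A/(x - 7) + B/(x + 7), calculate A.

Cover-up at x = 7: A = 4/(7 + 7) = 4/14 = 2/7


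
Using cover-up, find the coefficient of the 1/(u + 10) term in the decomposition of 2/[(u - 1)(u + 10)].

Cover (u + 10), set u=-10: 2/((u - 1) at u=-10) = 2/(-11) = -2/11


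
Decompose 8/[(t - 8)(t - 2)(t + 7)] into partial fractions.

Using cover-up method: α = 4/45, β = -4/27, γ = 8/135
Result: (4/45)/(t - 8) - (4/27)/(t - 2) + (8/135)/(t + 7)


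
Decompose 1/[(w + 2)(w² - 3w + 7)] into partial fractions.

Cover-up at w = -2: α = 1/((-2)² - 3·(-2) + 7) = 1/17. Then β = -α = -1/17, γ = -α·(-3 - 2) = 5/17
Result: (1/17)/(w + 2) - ((1/17)w - 5/17)/(w² - 3w + 7)


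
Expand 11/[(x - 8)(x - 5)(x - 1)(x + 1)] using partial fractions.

Using Heaviside cover-up: (11/189)/(x - 8) - (11/72)/(x - 5) + (11/56)/(x - 1) - (11/108)/(x + 1)


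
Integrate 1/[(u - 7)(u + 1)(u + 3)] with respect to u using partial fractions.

Cover-up: P = 1/80, Q = -1/16, R = 1/20. Decomposition: (1/80)/(u - 7) - (1/16)/(u + 1) + (1/20)/(u + 3). Integrate each term: (1/80) ln|(u - 7)| - (1/16) ln|(u + 1)| + (1/20) ln|(u + 3)| + C


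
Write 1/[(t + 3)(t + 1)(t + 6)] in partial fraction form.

Using cover-up method: α = -1/6, β = 1/10, γ = 1/15
Result: (-1/6)/(t + 3) + (1/10)/(t + 1) + (1/15)/(t + 6)


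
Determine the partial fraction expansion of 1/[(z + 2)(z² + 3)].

Cover-up at z = -2: P = 1/((-2)² + 3) = 1/7. Then Q = -P = -1/7, R = -P·(0 - 2) = 2/7
Result: (1/7)/(z + 2) - ((1/7)z - 2/7)/(z² + 3)


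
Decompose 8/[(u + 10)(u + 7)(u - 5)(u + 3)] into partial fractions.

Using Heaviside cover-up: (-8/315)/(u + 10) + (1/18)/(u + 7) + (1/180)/(u - 5) - (1/28)/(u + 3)


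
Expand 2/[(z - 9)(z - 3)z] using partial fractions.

Using cover-up method: A = 1/27, B = -1/9, C = 2/27
Result: (1/27)/(z - 9) - (1/9)/(z - 3) + (2/27)/z


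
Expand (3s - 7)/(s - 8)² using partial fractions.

(3s - 7) = P(s - 8) + Q. At s = 8: Q = 3·8 - 7 = 17. Coeff of s: P = 3
Result: 3/(s - 8) + 17/(s - 8)²


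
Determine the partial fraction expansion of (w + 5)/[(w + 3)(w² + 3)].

At w=-3: α = (1·(-3) + 5)/((-3)² + 3) = 1/6. β = -α = -1/6, γ = 1 - (-3)·α = 3/2
Result: (1/6)/(w + 3) - ((1/6)w - 3/2)/(w² + 3)


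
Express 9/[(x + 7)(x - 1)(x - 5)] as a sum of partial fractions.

Using cover-up method: α = 3/32, β = -9/32, γ = 3/16
Result: (3/32)/(x + 7) - (9/32)/(x - 1) + (3/16)/(x - 5)


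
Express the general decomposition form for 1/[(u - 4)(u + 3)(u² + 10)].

Two linear + quadratic: P/(u - 4) + Q/(u + 3) + (Ru + S)/(u² + 10)


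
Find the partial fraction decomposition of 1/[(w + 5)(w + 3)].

1/(w + 5)(w + 3) = α/(w + 5) + β/(w + 3). α = 1/(-5 + 3) = -1/2, β = 1/(-3 + 5) = 1/2
Result: (-1/2)/(w + 5) + (1/2)/(w + 3)


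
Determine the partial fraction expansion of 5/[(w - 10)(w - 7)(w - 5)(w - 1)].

Using Heaviside cover-up: (1/27)/(w - 10) - (5/36)/(w - 7) + (1/8)/(w - 5) - (5/216)/(w - 1)


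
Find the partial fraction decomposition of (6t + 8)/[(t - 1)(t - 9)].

At t=1: P = (6·1 + 8)/(1 - 9) = -7/4. At t=9: Q = (6·9 + 8)/(9 - 1) = 31/4
Result: (-7/4)/(t - 1) + (31/4)/(t - 9)


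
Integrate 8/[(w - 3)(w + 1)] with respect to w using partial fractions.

Decompose: 8/[(w - 3)(w + 1)] = 2/(w - 3) - 2/(w + 1). Integrate each term: 2 ln|(w - 3)| - 2 ln|(w + 1)| + C


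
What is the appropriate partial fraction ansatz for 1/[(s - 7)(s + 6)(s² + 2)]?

Two linear + quadratic: α/(s - 7) + β/(s + 6) + (γs + δ)/(s² + 2)


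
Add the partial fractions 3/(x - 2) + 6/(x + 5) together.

Common denominator (x - 2)(x + 5). Numerator: 3(x + 5) + 6(x - 2) = (3x + 15) + (6x - 12) = 9x + 3
Result: (9x + 3)/[(x - 2)(x + 5)]


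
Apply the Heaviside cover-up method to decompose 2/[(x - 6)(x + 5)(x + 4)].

Cover (x - 6), x=6: P = 2/[(6 + 5)(6 + 4)] = 1/55. Cover (x + 5), x=-5: Q = 2/[(-5 - 6)(-5 + 4)] = 2/11. Cover (x + 4), x=-4: R = 2/[(-4 - 6)(-4 + 5)] = -1/5.
Result: (1/55)/(x - 6) + (2/11)/(x + 5) - (1/5)/(x + 4)


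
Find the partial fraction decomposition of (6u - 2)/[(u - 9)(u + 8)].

At u=9: α = (6·9 - 2)/(9 + 8) = 52/17. At u=-8: β = (6·(-8) - 2)/(-8 - 9) = 50/17
Result: (52/17)/(u - 9) + (50/17)/(u + 8)


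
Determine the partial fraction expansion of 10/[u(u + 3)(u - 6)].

Using cover-up method: A = -5/9, B = 10/27, C = 5/27
Result: (-5/9)/u + (10/27)/(u + 3) + (5/27)/(u - 6)


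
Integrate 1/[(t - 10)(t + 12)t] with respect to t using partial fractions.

Cover-up: α = 1/220, β = 1/264, γ = -1/120. Decomposition: (1/220)/(t - 10) + (1/264)/(t + 12) - (1/120)/t. Integrate each term: (1/220) ln|(t - 10)| + (1/264) ln|(t + 12)| - (1/120) ln|t| + C


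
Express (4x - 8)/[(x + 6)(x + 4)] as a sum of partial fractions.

At x=-6: P = (4·(-6) - 8)/(-6 + 4) = 16. At x=-4: Q = (4·(-4) - 8)/(-4 + 6) = -12
Result: 16/(x + 6) - 12/(x + 4)


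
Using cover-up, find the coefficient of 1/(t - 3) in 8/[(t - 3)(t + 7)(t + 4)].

Cover (t - 3), set t=3: 8/[(3 + 7)(3 + 4)] = 4/35


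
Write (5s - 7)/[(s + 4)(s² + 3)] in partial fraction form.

At s=-4: α = (5·(-4) - 7)/((-4)² + 3) = -27/19. β = -α = 27/19, γ = 5 - (-4)·α = -13/19
Result: (-27/19)/(s + 4) + ((27/19)s - 13/19)/(s² + 3)


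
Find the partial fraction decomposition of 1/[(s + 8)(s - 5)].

1/(s + 8)(s - 5) = α/(s + 8) + β/(s - 5). α = 1/(-8 - 5) = -1/13, β = 1/(5 + 8) = 1/13
Result: (-1/13)/(s + 8) + (1/13)/(s - 5)


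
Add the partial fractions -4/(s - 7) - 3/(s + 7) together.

Common denominator (s - 7)(s + 7). Numerator: -4(s + 7) - 3(s - 7) = (-4s - 28) - (3s - 21) = -7s - 7
Result: (-7s - 7)/[(s - 7)(s + 7)]


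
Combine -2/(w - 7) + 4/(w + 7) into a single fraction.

Common denominator (w - 7)(w + 7). Numerator: -2(w + 7) + 4(w - 7) = (-2w - 14) + (4w - 28) = 2w - 42
Result: (2w - 42)/[(w - 7)(w + 7)]


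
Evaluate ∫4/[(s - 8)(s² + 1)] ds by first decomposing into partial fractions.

Cover-up at s=8: α = 4/(8²+1) = 4/65. Coeff matching: β = -4/65, γ = -32/65. Decomposition: (4/65)/(s - 8) - ((4/65)s + 32/65)/(s² + 1). Integrate: linear → ln, quadratic → (1/2)ln + arctan: (4/65) ln|(s - 8)| - (2/65) ln(s² + 1) - (32/65) arctan(s) + C


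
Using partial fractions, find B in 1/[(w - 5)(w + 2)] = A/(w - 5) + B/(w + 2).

Cover-up at w = -2: B = 1/(-2 - 5) = -1/7


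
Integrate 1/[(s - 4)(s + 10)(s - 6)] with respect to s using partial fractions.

Cover-up: α = -1/28, β = 1/224, γ = 1/32. Decomposition: (-1/28)/(s - 4) + (1/224)/(s + 10) + (1/32)/(s - 6). Integrate each term: (-1/28) ln|(s - 4)| + (1/224) ln|(s + 10)| + (1/32) ln|(s - 6)| + C


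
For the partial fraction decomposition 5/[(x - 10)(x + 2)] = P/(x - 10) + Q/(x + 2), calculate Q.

Cover-up at x = -2: Q = 5/(-2 - 10) = -5/12


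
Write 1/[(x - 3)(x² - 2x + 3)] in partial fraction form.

Cover-up at x = 3: α = 1/(3² - 2·3 + 3) = 1/6. Then β = -α = -1/6, γ = -α·(-2 + 3) = -1/6
Result: (1/6)/(x - 3) - ((1/6)x + 1/6)/(x² - 2x + 3)


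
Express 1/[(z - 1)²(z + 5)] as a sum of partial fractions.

Cover-up at z=-5: γ = 1/(-5 - 1)² = 1/36. Cover-up at z=1: β = 1/(1 + 5) = 1/6. Comparing z² coeff: α = -γ = -1/36
Result: (-1/36)/(z - 1) + (1/6)/(z - 1)² + (1/36)/(z + 5)


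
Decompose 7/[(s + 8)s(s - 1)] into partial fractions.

Using cover-up method: α = 7/72, β = -7/8, γ = 7/9
Result: (7/72)/(s + 8) - (7/8)/s + (7/9)/(s - 1)


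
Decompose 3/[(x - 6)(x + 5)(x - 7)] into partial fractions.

Using cover-up method: α = -3/11, β = 1/44, γ = 1/4
Result: (-3/11)/(x - 6) + (1/44)/(x + 5) + (1/4)/(x - 7)


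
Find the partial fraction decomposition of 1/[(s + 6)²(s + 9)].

Cover-up at s=-9: C = 1/(-9 + 6)² = 1/9. Cover-up at s=-6: B = 1/(-6 + 9) = 1/3. Comparing s² coeff: A = -C = -1/9
Result: (-1/9)/(s + 6) + (1/3)/(s + 6)² + (1/9)/(s + 9)


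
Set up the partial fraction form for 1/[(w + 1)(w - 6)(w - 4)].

Three distinct linear factors: A/(w + 1) + B/(w - 6) + C/(w - 4)


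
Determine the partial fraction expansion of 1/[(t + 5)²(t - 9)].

Cover-up at t=9: C = 1/(9 + 5)² = 1/196. Cover-up at t=-5: B = 1/(-5 - 9) = -1/14. Comparing t² coeff: A = -C = -1/196
Result: (-1/196)/(t + 5) - (1/14)/(t + 5)² + (1/196)/(t - 9)


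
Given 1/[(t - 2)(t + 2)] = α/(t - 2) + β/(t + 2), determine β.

Cover-up at t = -2: β = 1/(-2 - 2) = -1/4


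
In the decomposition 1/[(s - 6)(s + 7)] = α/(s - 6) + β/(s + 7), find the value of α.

Cover-up at s = 6: α = 1/(6 + 7) = 1/13


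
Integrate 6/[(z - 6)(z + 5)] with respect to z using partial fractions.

Decompose: 6/[(z - 6)(z + 5)] = (6/11)/(z - 6) - (6/11)/(z + 5). Integrate each term: (6/11) ln|(z - 6)| - (6/11) ln|(z + 5)| + C


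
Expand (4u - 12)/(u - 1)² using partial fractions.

(4u - 12) = P(u - 1) + Q. At u = 1: Q = 4·1 - 12 = -8. Coeff of u: P = 4
Result: 4/(u - 1) - 8/(u - 1)²


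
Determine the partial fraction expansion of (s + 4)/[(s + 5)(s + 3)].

At s=-5: A = (1·(-5) + 4)/(-5 + 3) = 1/2. At s=-3: B = (1·(-3) + 4)/(-3 + 5) = 1/2
Result: (1/2)/(s + 5) + (1/2)/(s + 3)


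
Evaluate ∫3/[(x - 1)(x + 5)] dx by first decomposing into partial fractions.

Decompose: 3/[(x - 1)(x + 5)] = (1/2)/(x - 1) - (1/2)/(x + 5). Integrate each term: (1/2) ln|(x - 1)| - (1/2) ln|(x + 5)| + C


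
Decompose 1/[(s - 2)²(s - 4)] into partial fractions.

Cover-up at s=4: R = 1/(4 - 2)² = 1/4. Cover-up at s=2: Q = 1/(2 - 4) = -1/2. Comparing s² coeff: P = -R = -1/4
Result: (-1/4)/(s - 2) - (1/2)/(s - 2)² + (1/4)/(s - 4)


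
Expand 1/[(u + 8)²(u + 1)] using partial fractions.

Cover-up at u=-1: R = 1/(-1 + 8)² = 1/49. Cover-up at u=-8: Q = 1/(-8 + 1) = -1/7. Comparing u² coeff: P = -R = -1/49
Result: (-1/49)/(u + 8) - (1/7)/(u + 8)² + (1/49)/(u + 1)


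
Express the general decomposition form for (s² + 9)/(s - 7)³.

Repeated linear factor (power 3): P/(s - 7) + Q/(s - 7)² + R/(s - 7)³


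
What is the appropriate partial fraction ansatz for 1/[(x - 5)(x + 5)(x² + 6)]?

Two linear + quadratic: A/(x - 5) + B/(x + 5) + (Cx + D)/(x² + 6)


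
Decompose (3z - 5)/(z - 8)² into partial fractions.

(3z - 5) = α(z - 8) + β. At z = 8: β = 3·8 - 5 = 19. Coeff of z: α = 3
Result: 3/(z - 8) + 19/(z - 8)²


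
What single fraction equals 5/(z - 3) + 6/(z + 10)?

Common denominator (z - 3)(z + 10). Numerator: 5(z + 10) + 6(z - 3) = (5z + 50) + (6z - 18) = 11z + 32
Result: (11z + 32)/[(z - 3)(z + 10)]


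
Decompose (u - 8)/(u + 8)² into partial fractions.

(u - 8) = P(u + 8) + Q. At u = -8: Q = 1·(-8) - 8 = -16. Coeff of u: P = 1
Result: 1/(u + 8) - 16/(u + 8)²


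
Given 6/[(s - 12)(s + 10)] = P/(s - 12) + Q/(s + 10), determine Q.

Cover-up at s = -10: Q = 6/(-10 - 12) = -6/22 = -3/11


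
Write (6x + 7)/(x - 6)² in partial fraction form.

(6x + 7) = P(x - 6) + Q. At x = 6: Q = 6·6 + 7 = 43. Coeff of x: P = 6
Result: 6/(x - 6) + 43/(x - 6)²


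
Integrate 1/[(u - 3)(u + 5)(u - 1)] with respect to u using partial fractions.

Cover-up: P = 1/16, Q = 1/48, R = -1/12. Decomposition: (1/16)/(u - 3) + (1/48)/(u + 5) - (1/12)/(u - 1). Integrate each term: (1/16) ln|(u - 3)| + (1/48) ln|(u + 5)| - (1/12) ln|(u - 1)| + C


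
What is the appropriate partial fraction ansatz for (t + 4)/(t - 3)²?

Repeated linear factor: A/(t - 3) + B/(t - 3)²


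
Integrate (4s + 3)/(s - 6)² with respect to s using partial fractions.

Decompose: α = 4, β = 4·6 + 3 = 27, so (4s + 3)/(s - 6)² = 4/(s - 6) + 27/(s - 6)². Integrate: ∫ α/(s - 6) ds = 4 ln|(s - 6)|; ∫ β/(s - 6)² ds = -27/(s - 6). Sum: 4 ln|(s - 6)| - 27/(s - 6) + C


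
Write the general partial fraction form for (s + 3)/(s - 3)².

Repeated linear factor: α/(s - 3) + β/(s - 3)²


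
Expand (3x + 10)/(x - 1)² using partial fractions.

(3x + 10) = P(x - 1) + Q. At x = 1: Q = 3·1 + 10 = 13. Coeff of x: P = 3
Result: 3/(x - 1) + 13/(x - 1)²


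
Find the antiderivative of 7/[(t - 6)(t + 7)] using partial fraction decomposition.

Decompose: 7/[(t - 6)(t + 7)] = (7/13)/(t - 6) - (7/13)/(t + 7). Integrate each term: (7/13) ln|(t - 6)| - (7/13) ln|(t + 7)| + C


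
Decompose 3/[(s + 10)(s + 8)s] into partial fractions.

Using cover-up method: A = 3/20, B = -3/16, C = 3/80
Result: (3/20)/(s + 10) - (3/16)/(s + 8) + (3/80)/s


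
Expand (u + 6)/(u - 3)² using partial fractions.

(u + 6) = A(u - 3) + B. At u = 3: B = 1·3 + 6 = 9. Coeff of u: A = 1
Result: 1/(u - 3) + 9/(u - 3)²


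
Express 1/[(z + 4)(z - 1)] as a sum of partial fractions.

1/(z + 4)(z - 1) = P/(z + 4) + Q/(z - 1). P = 1/(-4 - 1) = -1/5, Q = 1/(1 + 4) = 1/5
Result: (-1/5)/(z + 4) + (1/5)/(z - 1)


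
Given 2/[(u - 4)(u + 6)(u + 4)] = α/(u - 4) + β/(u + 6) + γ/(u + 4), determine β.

Cover-up at u = -6: β = 2/[(-6 - 4)(-6 + 4)] = 2/[(-10)(-2)] = 2/20 = 1/10


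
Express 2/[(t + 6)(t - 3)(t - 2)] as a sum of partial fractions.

Using cover-up method: A = 1/36, B = 2/9, C = -1/4
Result: (1/36)/(t + 6) + (2/9)/(t - 3) - (1/4)/(t - 2)


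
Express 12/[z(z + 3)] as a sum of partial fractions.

12/z(z + 3) = P/z + Q/(z + 3). P = 12/(0 + 3) = 4, Q = 12/(-3 - 0) = -4
Result: 4/z - 4/(z + 3)


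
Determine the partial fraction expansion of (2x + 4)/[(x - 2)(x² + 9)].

At x=2: α = (2·2 + 4)/(2² + 9) = 8/13. β = -α = -8/13, γ = 2 - 2·α = 10/13
Result: (8/13)/(x - 2) - ((8/13)x - 10/13)/(x² + 9)


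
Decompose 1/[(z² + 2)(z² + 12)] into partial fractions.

Coefficient matching gives A = C = 0, B = 1/(12-2) = 1/10, D = -B = -1/10
Result: (1/10)/(z² + 2) - (1/10)/(z² + 12)


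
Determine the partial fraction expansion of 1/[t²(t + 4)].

Cover-up at t=-4: C = 1/(-4 - 0)² = 1/16. Cover-up at t=0: B = 1/(0 + 4) = 1/4. Comparing t² coeff: A = -C = -1/16
Result: (-1/16)/t + (1/4)/t² + (1/16)/(t + 4)


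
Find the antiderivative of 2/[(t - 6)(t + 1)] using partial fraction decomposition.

Decompose: 2/[(t - 6)(t + 1)] = (2/7)/(t - 6) - (2/7)/(t + 1). Integrate each term: (2/7) ln|(t - 6)| - (2/7) ln|(t + 1)| + C


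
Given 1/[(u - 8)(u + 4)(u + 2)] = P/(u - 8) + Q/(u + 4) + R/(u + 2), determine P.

Cover-up at u = 8: P = 1/[(8 + 4)(8 + 2)] = 1/[(12)(10)] = 1/120


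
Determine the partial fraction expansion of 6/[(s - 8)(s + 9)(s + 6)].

Using cover-up method: A = 3/119, B = 2/17, C = -1/7
Result: (3/119)/(s - 8) + (2/17)/(s + 9) - (1/7)/(s + 6)


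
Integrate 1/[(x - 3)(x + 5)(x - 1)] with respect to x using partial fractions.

Cover-up: A = 1/16, B = 1/48, C = -1/12. Decomposition: (1/16)/(x - 3) + (1/48)/(x + 5) - (1/12)/(x - 1). Integrate each term: (1/16) ln|(x - 3)| + (1/48) ln|(x + 5)| - (1/12) ln|(x - 1)| + C


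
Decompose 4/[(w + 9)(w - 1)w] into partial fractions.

Using cover-up method: P = 2/45, Q = 2/5, R = -4/9
Result: (2/45)/(w + 9) + (2/5)/(w - 1) - (4/9)/w


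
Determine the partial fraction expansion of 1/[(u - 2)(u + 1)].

1/(u - 2)(u + 1) = A/(u - 2) + B/(u + 1). A = 1/(2 + 1) = 1/3, B = 1/(-1 - 2) = -1/3
Result: (1/3)/(u - 2) - (1/3)/(u + 1)


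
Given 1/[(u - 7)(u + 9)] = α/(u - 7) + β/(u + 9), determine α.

Cover-up at u = 7: α = 1/(7 + 9) = 1/16


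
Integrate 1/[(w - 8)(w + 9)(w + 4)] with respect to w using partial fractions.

Cover-up: A = 1/204, B = 1/85, C = -1/60. Decomposition: (1/204)/(w - 8) + (1/85)/(w + 9) - (1/60)/(w + 4). Integrate each term: (1/204) ln|(w - 8)| + (1/85) ln|(w + 9)| - (1/60) ln|(w + 4)| + C


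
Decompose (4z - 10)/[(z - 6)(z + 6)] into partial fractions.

At z=6: P = (4·6 - 10)/(6 + 6) = 7/6. At z=-6: Q = (4·(-6) - 10)/(-6 - 6) = 17/6
Result: (7/6)/(z - 6) + (17/6)/(z + 6)


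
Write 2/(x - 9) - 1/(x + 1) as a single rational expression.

Common denominator (x - 9)(x + 1). Numerator: 2(x + 1) - 1(x - 9) = (2x + 2) - (x - 9) = x + 11
Result: (x + 11)/[(x - 9)(x + 1)]


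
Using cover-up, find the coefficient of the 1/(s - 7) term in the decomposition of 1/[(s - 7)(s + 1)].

Cover (s - 7), set s=7: 1/((s + 1) at s=7) = 1/(8) = 1/8


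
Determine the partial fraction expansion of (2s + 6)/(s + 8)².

(2s + 6) = A(s + 8) + B. At s = -8: B = 2·(-8) + 6 = -10. Coeff of s: A = 2
Result: 2/(s + 8) - 10/(s + 8)²


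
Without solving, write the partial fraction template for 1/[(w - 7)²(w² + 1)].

Repeated linear + quadratic: A/(w - 7) + B/(w - 7)² + (Cw + D)/(w² + 1)


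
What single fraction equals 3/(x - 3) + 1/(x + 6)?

Common denominator (x - 3)(x + 6). Numerator: 3(x + 6) + 1(x - 3) = (3x + 18) + (x - 3) = 4x + 15
Result: (4x + 15)/[(x - 3)(x + 6)]


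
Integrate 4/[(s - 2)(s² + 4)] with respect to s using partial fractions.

Cover-up at s=2: P = 4/(2²+4) = 1/2. Coeff matching: Q = -1/2, R = -1. Decomposition: (1/2)/(s - 2) - ((1/2)s + 1)/(s² + 4). Integrate: linear → ln, quadratic → (1/2)ln + arctan: (1/2) ln|(s - 2)| - (1/4) ln(s² + 4) - (1/2) arctan(s/2) + C


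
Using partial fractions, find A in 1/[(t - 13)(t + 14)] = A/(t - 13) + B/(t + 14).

Cover-up at t = 13: A = 1/(13 + 14) = 1/27


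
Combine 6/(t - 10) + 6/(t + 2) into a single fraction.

Common denominator (t - 10)(t + 2). Numerator: 6(t + 2) + 6(t - 10) = (6t + 12) + (6t - 60) = 12t - 48
Result: (12t - 48)/[(t - 10)(t + 2)]


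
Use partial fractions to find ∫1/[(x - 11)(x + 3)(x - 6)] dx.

Cover-up: α = 1/70, β = 1/126, γ = -1/45. Decomposition: (1/70)/(x - 11) + (1/126)/(x + 3) - (1/45)/(x - 6). Integrate each term: (1/70) ln|(x - 11)| + (1/126) ln|(x + 3)| - (1/45) ln|(x - 6)| + C


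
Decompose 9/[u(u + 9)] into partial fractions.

9/u(u + 9) = A/u + B/(u + 9). A = 9/(0 + 9) = 1, B = 9/(-9 - 0) = -1
Result: 1/u - 1/(u + 9)


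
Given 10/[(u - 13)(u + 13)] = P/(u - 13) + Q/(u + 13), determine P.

Cover-up at u = 13: P = 10/(13 + 13) = 10/26 = 5/13


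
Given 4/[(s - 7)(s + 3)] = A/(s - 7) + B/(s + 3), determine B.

Cover-up at s = -3: B = 4/(-3 - 7) = -4/10 = -2/5


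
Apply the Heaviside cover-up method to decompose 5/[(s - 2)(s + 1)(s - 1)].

Cover (s - 2), s=2: P = 5/[(2 + 1)(2 - 1)] = 5/3. Cover (s + 1), s=-1: Q = 5/[(-1 - 2)(-1 - 1)] = 5/6. Cover (s - 1), s=1: R = 5/[(1 - 2)(1 + 1)] = -5/2.
Result: (5/3)/(s - 2) + (5/6)/(s + 1) - (5/2)/(s - 1)


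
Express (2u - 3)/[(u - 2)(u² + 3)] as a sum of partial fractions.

At u=2: A = (2·2 - 3)/(2² + 3) = 1/7. B = -A = -1/7, C = 2 - 2·A = 12/7
Result: (1/7)/(u - 2) - ((1/7)u - 12/7)/(u² + 3)


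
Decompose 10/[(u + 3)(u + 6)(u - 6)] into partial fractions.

Using cover-up method: α = -10/27, β = 5/18, γ = 5/54
Result: (-10/27)/(u + 3) + (5/18)/(u + 6) + (5/54)/(u - 6)


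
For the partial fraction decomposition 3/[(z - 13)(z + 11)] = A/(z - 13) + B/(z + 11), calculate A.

Cover-up at z = 13: A = 3/(13 + 11) = 3/24 = 1/8


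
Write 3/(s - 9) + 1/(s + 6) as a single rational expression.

Common denominator (s - 9)(s + 6). Numerator: 3(s + 6) + 1(s - 9) = (3s + 18) + (s - 9) = 4s + 9
Result: (4s + 9)/[(s - 9)(s + 6)]
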